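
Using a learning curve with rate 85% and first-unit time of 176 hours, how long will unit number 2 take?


Formula: T_n = T_1 * (learning_rate)^(log2(n)) where learning_rate = rate/100
Doublings = log2(2) = 1
T_n = 176 * 0.85^1
T_n = 176 * 0.85 = 149.6 hours

149.6 hours


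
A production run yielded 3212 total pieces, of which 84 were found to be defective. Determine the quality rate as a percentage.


Formula: Quality Rate = Good Pieces / Total Pieces * 100
Good pieces = 3212 - 84 = 3128
QR = 3128 / 3212 * 100 = 97.4%

97.4%


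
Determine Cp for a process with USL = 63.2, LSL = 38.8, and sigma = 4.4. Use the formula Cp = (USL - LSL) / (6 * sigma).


Cp = (63.2 - 38.8) / (6 * 4.4)

0.92


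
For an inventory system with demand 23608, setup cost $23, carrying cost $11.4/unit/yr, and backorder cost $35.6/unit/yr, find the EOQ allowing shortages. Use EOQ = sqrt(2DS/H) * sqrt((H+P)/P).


Formula: EOQ* = sqrt(2DS/H) * sqrt((H+P)/P)
Base EOQ = sqrt(2*23608*23/11.4) = 308.64 units
Correction = sqrt((11.4+35.6)/35.6) = 1.14901
EOQ* = 308.64 * 1.14901 = 354.6 units

354.6 units


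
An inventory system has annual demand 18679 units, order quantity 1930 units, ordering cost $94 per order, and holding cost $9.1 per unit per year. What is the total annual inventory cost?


TC = 18679/1930 * 94 + 1930/2 * 9.1

$9691.25


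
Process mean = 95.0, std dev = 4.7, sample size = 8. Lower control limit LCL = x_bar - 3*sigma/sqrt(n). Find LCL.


LCL = 95.0 - 3 * 4.7 / sqrt(8)

90.01


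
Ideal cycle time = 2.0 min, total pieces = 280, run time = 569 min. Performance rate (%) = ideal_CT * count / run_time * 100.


Formula: Performance = (Ideal CT * Total Count) / Run Time * 100
Ideal output time = 2.0 * 280 = 560.0 min
Performance = 560.0 / 569 * 100 = 98.4%

98.4%


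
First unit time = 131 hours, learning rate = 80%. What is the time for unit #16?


Formula: T_n = T_1 * (learning_rate)^(log2(n)) where learning_rate = rate/100
Doublings = log2(16) = 4
T_n = 131 * 0.8^4
T_n = 131 * 0.4096 = 53.7 hours

53.7 hours


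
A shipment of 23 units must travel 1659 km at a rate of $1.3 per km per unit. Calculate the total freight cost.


TC = dist * cost * units = 1659 * 1.3 * 23 = $49604.10

$49604.10


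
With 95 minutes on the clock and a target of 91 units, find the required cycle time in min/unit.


Formula: CT = Available Time / Number of Units
CT = 95 min / 91 units
CT = 1.04 min/unit

1.04 min/unit


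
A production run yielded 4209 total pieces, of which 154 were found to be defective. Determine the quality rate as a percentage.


Formula: Quality Rate = Good Pieces / Total Pieces * 100
Good pieces = 4209 - 154 = 4055
QR = 4055 / 4209 * 100 = 96.3%

96.3%


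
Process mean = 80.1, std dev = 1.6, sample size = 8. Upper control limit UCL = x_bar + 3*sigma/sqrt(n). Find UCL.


UCL = 80.1 + 3 * 1.6 / sqrt(8)

81.8


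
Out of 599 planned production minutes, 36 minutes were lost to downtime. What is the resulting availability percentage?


Formula: Availability = (Planned Time - Downtime) / Planned Time * 100
Uptime = 599 - 36 = 563 min
Availability = 563 / 599 * 100 = 94.0%

94.0%


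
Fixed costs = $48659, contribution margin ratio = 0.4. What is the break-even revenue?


Formula: BER = Fixed Costs / Contribution Margin Ratio
BER = $48659 / 0.4
BER = $121647.50 (to the nearest cent)

$121647.50


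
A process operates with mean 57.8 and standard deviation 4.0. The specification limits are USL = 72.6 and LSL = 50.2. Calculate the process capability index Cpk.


Cpu = (72.6 - 57.8) / (3 * 4.0) = 1.23
Cpl = (57.8 - 50.2) / (3 * 4.0) = 0.63
Cpk = min(1.23, 0.63) = 0.63

0.63


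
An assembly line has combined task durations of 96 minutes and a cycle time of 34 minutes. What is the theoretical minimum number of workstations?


Formula: N_min = ceil(Sum of Task Times / Cycle Time)
N_min = ceil(96 min / 34 min) = ceil(2.8235)
N_min = 3 stations

3


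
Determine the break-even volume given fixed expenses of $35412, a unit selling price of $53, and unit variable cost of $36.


Formula: BEQ = Fixed Costs / (Price - Variable Cost)
Contribution margin = $53 - $36 = $17/unit
BEQ = ceil($35412 / $17/unit) = ceil(2083.06) = 2084 units

2084 units


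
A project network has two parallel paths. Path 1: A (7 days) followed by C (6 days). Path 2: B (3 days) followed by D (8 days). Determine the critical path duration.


Path 1 = 7 + 6 = 13 days
Path 2 = 3 + 8 = 11 days
Duration = max(13, 11) = 13 days

13 days


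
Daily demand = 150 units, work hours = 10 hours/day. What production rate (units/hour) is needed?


Formula: Production Rate = Daily Demand / Available Hours
Rate = 150 units/day / 10 hours/day
Rate = 15.0 units/hour

15.0 units/hour


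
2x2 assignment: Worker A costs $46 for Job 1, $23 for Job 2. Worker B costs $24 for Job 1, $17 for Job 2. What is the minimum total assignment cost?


Option 1: A->1 + B->2 = $46 + $17 = $63
Option 2: A->2 + B->1 = $23 + $24 = $47
Min cost = min($63, $47) = $47

$47


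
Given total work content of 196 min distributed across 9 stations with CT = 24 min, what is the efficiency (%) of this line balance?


Formula: Efficiency = Sum of Task Times / (N_stations * CT) * 100
Total station capacity = 9 stations * 24 min = 216 min
Efficiency = 196 / 216 * 100 = 90.7%

90.7%


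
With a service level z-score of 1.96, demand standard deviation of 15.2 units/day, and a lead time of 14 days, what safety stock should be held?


Formula: SS = z * sigma_d * sqrt(LT)
sqrt(LT) = sqrt(14) = 3.7417
SS = 1.96 * 15.2 * 3.7417
SS = 111.5 units

111.5 units


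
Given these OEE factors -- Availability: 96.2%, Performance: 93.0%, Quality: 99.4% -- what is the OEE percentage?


Formula: OEE = Availability * Performance * Quality / 10000
A * P = 96.2% * 93.0% / 100 = 89.47%
OEE = 89.47% * 99.4% / 100 = 88.9%

88.9%


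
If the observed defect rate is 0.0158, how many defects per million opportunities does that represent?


DPMO = defect_rate * 1000000 = 0.0158 * 1000000

15800


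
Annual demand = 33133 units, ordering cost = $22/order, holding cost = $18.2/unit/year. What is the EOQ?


Formula: EOQ = sqrt(2 * D * S / H)
Numerator: 2 * 33133 * 22 = 1457852
2DS/H = 1457852 / 18.2 = 80101.8
EOQ = sqrt(80101.8) = 283.0 units

283.0 units


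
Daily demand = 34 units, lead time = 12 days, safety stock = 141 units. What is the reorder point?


Formula: ROP = (Daily Demand * Lead Time) + Safety Stock
Demand during lead time = 34 * 12 = 408 units
ROP = 408 + 141 = 549 units

549 units


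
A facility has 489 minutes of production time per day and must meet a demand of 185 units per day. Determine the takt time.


Formula: Takt Time = Available Production Time / Customer Demand
Takt = 489 min/day / 185 units/day
Takt = 2.64 min/unit

2.64 min/unit


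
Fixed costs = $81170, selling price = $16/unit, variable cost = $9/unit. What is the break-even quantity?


Formula: BEQ = Fixed Costs / (Price - Variable Cost)
Contribution margin = $16 - $9 = $7/unit
BEQ = ceil($81170 / $7/unit) = ceil(11595.71) = 11596 units

11596 units


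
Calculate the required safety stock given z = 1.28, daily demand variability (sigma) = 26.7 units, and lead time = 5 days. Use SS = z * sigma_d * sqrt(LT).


Formula: SS = z * sigma_d * sqrt(LT)
sqrt(LT) = sqrt(5) = 2.2361
SS = 1.28 * 26.7 * 2.2361
SS = 76.4 units

76.4 units


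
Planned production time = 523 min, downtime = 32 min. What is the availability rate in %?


Formula: Availability = (Planned Time - Downtime) / Planned Time * 100
Uptime = 523 - 32 = 491 min
Availability = 491 / 523 * 100 = 93.9%

93.9%


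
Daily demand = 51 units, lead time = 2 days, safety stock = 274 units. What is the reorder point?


Formula: ROP = (Daily Demand * Lead Time) + Safety Stock
Demand during lead time = 51 * 2 = 102 units
ROP = 102 + 274 = 376 units

376 units


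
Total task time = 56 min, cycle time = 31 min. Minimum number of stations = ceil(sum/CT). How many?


Formula: N_min = ceil(Sum of Task Times / Cycle Time)
N_min = ceil(56 min / 31 min) = ceil(1.8065)
N_min = 2 stations

2


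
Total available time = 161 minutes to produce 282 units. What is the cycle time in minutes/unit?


Formula: CT = Available Time / Number of Units
CT = 161 min / 282 units
CT = 0.57 min/unit

0.57 min/unit


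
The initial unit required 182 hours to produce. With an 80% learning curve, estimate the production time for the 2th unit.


Formula: T_n = T_1 * (learning_rate)^(log2(n)) where learning_rate = rate/100
Doublings = log2(2) = 1
T_n = 182 * 0.8^1
T_n = 182 * 0.8 = 145.6 hours

145.6 hours


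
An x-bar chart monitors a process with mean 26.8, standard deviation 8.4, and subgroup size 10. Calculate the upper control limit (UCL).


UCL = 26.8 + 3 * 8.4 / sqrt(10)

34.77


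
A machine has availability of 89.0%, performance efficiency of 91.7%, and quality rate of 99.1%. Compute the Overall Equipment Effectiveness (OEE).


Formula: OEE = Availability * Performance * Quality / 10000
A * P = 89.0% * 91.7% / 100 = 81.61%
OEE = 81.61% * 99.1% / 100 = 80.9%

80.9%


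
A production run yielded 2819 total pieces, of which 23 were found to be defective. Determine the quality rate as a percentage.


Formula: Quality Rate = Good Pieces / Total Pieces * 100
Good pieces = 2819 - 23 = 2796
QR = 2796 / 2819 * 100 = 99.2%

99.2%


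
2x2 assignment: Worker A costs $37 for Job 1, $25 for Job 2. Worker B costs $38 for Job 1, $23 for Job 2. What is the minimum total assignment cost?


Option 1: A->1 + B->2 = $37 + $23 = $60
Option 2: A->2 + B->1 = $25 + $38 = $63
Min cost = min($60, $63) = $60

$60


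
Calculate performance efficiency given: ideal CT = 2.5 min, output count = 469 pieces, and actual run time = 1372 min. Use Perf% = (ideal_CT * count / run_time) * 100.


Formula: Performance = (Ideal CT * Total Count) / Run Time * 100
Ideal output time = 2.5 * 469 = 1172.5 min
Performance = 1172.5 / 1372 * 100 = 85.5%

85.5%


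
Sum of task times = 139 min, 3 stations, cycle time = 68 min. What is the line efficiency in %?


Formula: Efficiency = Sum of Task Times / (N_stations * CT) * 100
Total station capacity = 3 stations * 68 min = 204 min
Efficiency = 139 / 204 * 100 = 68.1%

68.1%


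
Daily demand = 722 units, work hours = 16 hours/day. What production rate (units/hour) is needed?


Formula: Production Rate = Daily Demand / Available Hours
Rate = 722 units/day / 16 hours/day
Rate = 45.1 units/hour

45.1 units/hour


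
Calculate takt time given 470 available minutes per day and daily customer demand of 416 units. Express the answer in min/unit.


Formula: Takt Time = Available Production Time / Customer Demand
Takt = 470 min/day / 416 units/day
Takt = 1.13 min/unit

1.13 min/unit


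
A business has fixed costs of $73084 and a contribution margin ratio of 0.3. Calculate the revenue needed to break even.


Formula: BER = Fixed Costs / Contribution Margin Ratio
BER = $73084 / 0.3
BER = $243613.33 (to the nearest cent)

$243613.33


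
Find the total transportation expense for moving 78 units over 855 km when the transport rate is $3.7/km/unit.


TC = dist * cost * units = 855 * 3.7 * 78 = $246753.00

$246753.00


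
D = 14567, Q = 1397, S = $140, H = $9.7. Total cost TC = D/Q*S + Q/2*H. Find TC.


TC = 14567/1397 * 140 + 1397/2 * 9.7

$8235.28


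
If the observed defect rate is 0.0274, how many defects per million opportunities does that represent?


DPMO = defect_rate * 1000000 = 0.0274 * 1000000

27400


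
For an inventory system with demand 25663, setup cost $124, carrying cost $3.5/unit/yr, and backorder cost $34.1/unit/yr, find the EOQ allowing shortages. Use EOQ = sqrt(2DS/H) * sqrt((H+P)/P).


Formula: EOQ* = sqrt(2DS/H) * sqrt((H+P)/P)
Base EOQ = sqrt(2*25663*124/3.5) = 1348.48 units
Correction = sqrt((3.5+34.1)/34.1) = 1.05007
EOQ* = 1348.48 * 1.05007 = 1416.0 units

1416.0 units


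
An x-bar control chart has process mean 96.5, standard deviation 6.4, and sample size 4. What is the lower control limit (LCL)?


LCL = 96.5 - 3 * 6.4 / sqrt(4)

86.9


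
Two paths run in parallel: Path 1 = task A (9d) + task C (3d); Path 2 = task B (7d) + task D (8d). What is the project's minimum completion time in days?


Path 1 = 9 + 3 = 12 days
Path 2 = 7 + 8 = 15 days
Duration = max(12, 15) = 15 days

15 days


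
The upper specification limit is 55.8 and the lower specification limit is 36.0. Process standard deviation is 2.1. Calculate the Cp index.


Cp = (55.8 - 36.0) / (6 * 2.1)

1.57


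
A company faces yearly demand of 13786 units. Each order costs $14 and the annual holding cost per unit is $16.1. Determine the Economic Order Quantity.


Formula: EOQ = sqrt(2 * D * S / H)
Numerator: 2 * 13786 * 14 = 386008
2DS/H = 386008 / 16.1 = 23975.7
EOQ = sqrt(23975.7) = 154.8 units

154.8 units


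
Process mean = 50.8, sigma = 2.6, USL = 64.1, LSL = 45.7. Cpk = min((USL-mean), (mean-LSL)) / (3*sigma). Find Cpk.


Cpu = (64.1 - 50.8) / (3 * 2.6) = 1.71
Cpl = (50.8 - 45.7) / (3 * 2.6) = 0.65
Cpk = min(1.71, 0.65) = 0.65

0.65


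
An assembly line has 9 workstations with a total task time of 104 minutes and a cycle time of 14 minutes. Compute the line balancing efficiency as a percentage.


Formula: Efficiency = Sum of Task Times / (N_stations * CT) * 100
Total station capacity = 9 stations * 14 min = 126 min
Efficiency = 104 / 126 * 100 = 82.5%

82.5%


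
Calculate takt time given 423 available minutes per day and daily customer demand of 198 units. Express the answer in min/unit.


Formula: Takt Time = Available Production Time / Customer Demand
Takt = 423 min/day / 198 units/day
Takt = 2.14 min/unit

2.14 min/unit


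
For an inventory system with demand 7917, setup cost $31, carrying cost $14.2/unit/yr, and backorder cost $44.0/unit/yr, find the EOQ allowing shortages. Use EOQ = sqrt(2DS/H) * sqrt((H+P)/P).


Formula: EOQ* = sqrt(2DS/H) * sqrt((H+P)/P)
Base EOQ = sqrt(2*7917*31/14.2) = 185.92 units
Correction = sqrt((14.2+44.0)/44.0) = 1.1501
EOQ* = 185.92 * 1.1501 = 213.8 units

213.8 units


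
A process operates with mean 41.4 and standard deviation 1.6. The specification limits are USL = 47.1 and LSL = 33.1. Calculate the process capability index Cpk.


Cpu = (47.1 - 41.4) / (3 * 1.6) = 1.19
Cpl = (41.4 - 33.1) / (3 * 1.6) = 1.73
Cpk = min(1.19, 1.73) = 1.19

1.19


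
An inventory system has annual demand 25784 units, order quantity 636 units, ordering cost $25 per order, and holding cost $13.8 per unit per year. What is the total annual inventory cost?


TC = 25784/636 * 25 + 636/2 * 13.8

$5401.92


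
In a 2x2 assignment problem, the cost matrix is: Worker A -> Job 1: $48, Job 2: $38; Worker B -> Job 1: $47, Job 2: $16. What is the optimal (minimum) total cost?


Option 1: A->1 + B->2 = $48 + $16 = $64
Option 2: A->2 + B->1 = $38 + $47 = $85
Min cost = min($64, $85) = $64

$64


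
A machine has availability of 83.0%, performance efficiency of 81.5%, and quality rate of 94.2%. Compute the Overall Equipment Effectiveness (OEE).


Formula: OEE = Availability * Performance * Quality / 10000
A * P = 83.0% * 81.5% / 100 = 67.65%
OEE = 67.65% * 94.2% / 100 = 63.7%

63.7%


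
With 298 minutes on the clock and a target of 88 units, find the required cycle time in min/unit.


Formula: CT = Available Time / Number of Units
CT = 298 min / 88 units
CT = 3.39 min/unit

3.39 min/unit


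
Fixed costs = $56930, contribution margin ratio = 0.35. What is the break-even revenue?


Formula: BER = Fixed Costs / Contribution Margin Ratio
BER = $56930 / 0.35
BER = $162657.14 (to the nearest cent)

$162657.14


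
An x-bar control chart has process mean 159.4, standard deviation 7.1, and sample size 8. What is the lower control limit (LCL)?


LCL = 159.4 - 3 * 7.1 / sqrt(8)

151.87


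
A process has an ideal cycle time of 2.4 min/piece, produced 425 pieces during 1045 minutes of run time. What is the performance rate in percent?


Formula: Performance = (Ideal CT * Total Count) / Run Time * 100
Ideal output time = 2.4 * 425 = 1020.0 min
Performance = 1020.0 / 1045 * 100 = 97.6%

97.6%


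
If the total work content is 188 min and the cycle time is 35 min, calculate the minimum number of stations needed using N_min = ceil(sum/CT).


Formula: N_min = ceil(Sum of Task Times / Cycle Time)
N_min = ceil(188 min / 35 min) = ceil(5.3714)
N_min = 6 stations

6


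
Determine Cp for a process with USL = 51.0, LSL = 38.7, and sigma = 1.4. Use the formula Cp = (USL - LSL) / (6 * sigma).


Cp = (51.0 - 38.7) / (6 * 1.4)

1.46


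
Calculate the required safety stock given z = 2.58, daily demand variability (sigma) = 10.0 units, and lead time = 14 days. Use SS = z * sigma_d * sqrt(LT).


Formula: SS = z * sigma_d * sqrt(LT)
sqrt(LT) = sqrt(14) = 3.7417
SS = 2.58 * 10.0 * 3.7417
SS = 96.5 units

96.5 units


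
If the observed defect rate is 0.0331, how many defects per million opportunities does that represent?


DPMO = defect_rate * 1000000 = 0.0331 * 1000000

33100


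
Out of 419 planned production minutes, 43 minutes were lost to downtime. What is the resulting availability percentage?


Formula: Availability = (Planned Time - Downtime) / Planned Time * 100
Uptime = 419 - 43 = 376 min
Availability = 376 / 419 * 100 = 89.7%

89.7%


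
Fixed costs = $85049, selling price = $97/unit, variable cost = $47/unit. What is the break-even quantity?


Formula: BEQ = Fixed Costs / (Price - Variable Cost)
Contribution margin = $97 - $47 = $50/unit
BEQ = ceil($85049 / $50/unit) = ceil(1700.98) = 1701 units

1701 units


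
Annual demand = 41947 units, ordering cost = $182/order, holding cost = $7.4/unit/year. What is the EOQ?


Formula: EOQ = sqrt(2 * D * S / H)
Numerator: 2 * 41947 * 182 = 15268708
2DS/H = 15268708 / 7.4 = 2063338.9
EOQ = sqrt(2063338.9) = 1436.4 units

1436.4 units


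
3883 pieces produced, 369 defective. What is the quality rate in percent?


Formula: Quality Rate = Good Pieces / Total Pieces * 100
Good pieces = 3883 - 369 = 3514
QR = 3514 / 3883 * 100 = 90.5%

90.5%


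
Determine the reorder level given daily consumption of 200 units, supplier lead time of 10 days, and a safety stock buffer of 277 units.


Formula: ROP = (Daily Demand * Lead Time) + Safety Stock
Demand during lead time = 200 * 10 = 2000 units
ROP = 2000 + 277 = 2277 units

2277 units


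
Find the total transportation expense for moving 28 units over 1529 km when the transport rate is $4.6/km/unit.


TC = dist * cost * units = 1529 * 4.6 * 28 = $196935.20

$196935.20


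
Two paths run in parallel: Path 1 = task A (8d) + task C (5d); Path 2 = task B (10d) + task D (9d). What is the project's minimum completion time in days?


Path 1 = 8 + 5 = 13 days
Path 2 = 10 + 9 = 19 days
Duration = max(13, 19) = 19 days

19 days


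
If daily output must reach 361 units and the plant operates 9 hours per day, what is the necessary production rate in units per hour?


Formula: Production Rate = Daily Demand / Available Hours
Rate = 361 units/day / 9 hours/day
Rate = 40.1 units/hour

40.1 units/hour


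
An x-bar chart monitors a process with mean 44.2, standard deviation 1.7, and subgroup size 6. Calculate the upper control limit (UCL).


UCL = 44.2 + 3 * 1.7 / sqrt(6)

46.28


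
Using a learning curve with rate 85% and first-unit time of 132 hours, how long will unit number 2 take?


Formula: T_n = T_1 * (learning_rate)^(log2(n)) where learning_rate = rate/100
Doublings = log2(2) = 1
T_n = 132 * 0.85^1
T_n = 132 * 0.85 = 112.2 hours

112.2 hours


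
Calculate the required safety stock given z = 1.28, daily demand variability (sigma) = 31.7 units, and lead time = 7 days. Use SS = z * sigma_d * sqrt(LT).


Formula: SS = z * sigma_d * sqrt(LT)
sqrt(LT) = sqrt(7) = 2.6458
SS = 1.28 * 31.7 * 2.6458
SS = 107.4 units

107.4 units


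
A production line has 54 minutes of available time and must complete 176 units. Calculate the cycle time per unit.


Formula: CT = Available Time / Number of Units
CT = 54 min / 176 units
CT = 0.31 min/unit

0.31 min/unit


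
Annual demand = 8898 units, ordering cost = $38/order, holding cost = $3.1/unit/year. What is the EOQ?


Formula: EOQ = sqrt(2 * D * S / H)
Numerator: 2 * 8898 * 38 = 676248
2DS/H = 676248 / 3.1 = 218144.5
EOQ = sqrt(218144.5) = 467.1 units

467.1 units


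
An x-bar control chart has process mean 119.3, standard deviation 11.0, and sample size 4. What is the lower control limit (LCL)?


LCL = 119.3 - 3 * 11.0 / sqrt(4)

102.8


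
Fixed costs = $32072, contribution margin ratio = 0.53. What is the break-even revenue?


Formula: BER = Fixed Costs / Contribution Margin Ratio
BER = $32072 / 0.53
BER = $60513.21 (to the nearest cent)

$60513.21


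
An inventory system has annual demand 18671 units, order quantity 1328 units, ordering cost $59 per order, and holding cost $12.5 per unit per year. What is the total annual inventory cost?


TC = 18671/1328 * 59 + 1328/2 * 12.5

$9129.51


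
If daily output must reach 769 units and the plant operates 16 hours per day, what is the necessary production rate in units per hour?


Formula: Production Rate = Daily Demand / Available Hours
Rate = 769 units/day / 16 hours/day
Rate = 48.1 units/hour

48.1 units/hour


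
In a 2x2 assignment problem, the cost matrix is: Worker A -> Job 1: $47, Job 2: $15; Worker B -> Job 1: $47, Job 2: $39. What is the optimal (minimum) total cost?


Option 1: A->1 + B->2 = $47 + $39 = $86
Option 2: A->2 + B->1 = $15 + $47 = $62
Min cost = min($86, $62) = $62

$62


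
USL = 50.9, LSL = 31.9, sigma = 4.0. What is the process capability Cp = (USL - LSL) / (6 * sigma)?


Cp = (50.9 - 31.9) / (6 * 4.0)

0.79


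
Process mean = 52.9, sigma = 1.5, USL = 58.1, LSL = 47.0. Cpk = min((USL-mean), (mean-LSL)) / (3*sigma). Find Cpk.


Cpu = (58.1 - 52.9) / (3 * 1.5) = 1.16
Cpl = (52.9 - 47.0) / (3 * 1.5) = 1.31
Cpk = min(1.16, 1.31) = 1.16

1.16


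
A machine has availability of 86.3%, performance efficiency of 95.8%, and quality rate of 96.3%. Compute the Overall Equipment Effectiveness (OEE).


Formula: OEE = Availability * Performance * Quality / 10000
A * P = 86.3% * 95.8% / 100 = 82.68%
OEE = 82.68% * 96.3% / 100 = 79.6%

79.6%


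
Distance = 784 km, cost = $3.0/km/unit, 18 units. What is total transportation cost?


TC = dist * cost * units = 784 * 3.0 * 18 = $42336.00

$42336.00


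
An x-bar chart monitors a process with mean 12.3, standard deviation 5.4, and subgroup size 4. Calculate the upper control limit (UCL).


UCL = 12.3 + 3 * 5.4 / sqrt(4)

20.4


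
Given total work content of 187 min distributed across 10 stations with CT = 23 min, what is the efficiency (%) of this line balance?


Formula: Efficiency = Sum of Task Times / (N_stations * CT) * 100
Total station capacity = 10 stations * 23 min = 230 min
Efficiency = 187 / 230 * 100 = 81.3%

81.3%


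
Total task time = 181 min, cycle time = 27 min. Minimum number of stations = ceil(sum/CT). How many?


Formula: N_min = ceil(Sum of Task Times / Cycle Time)
N_min = ceil(181 min / 27 min) = ceil(6.7037)
N_min = 7 stations

7


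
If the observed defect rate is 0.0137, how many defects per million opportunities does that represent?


DPMO = defect_rate * 1000000 = 0.0137 * 1000000

13700


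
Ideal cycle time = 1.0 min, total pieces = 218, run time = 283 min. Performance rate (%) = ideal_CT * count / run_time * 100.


Formula: Performance = (Ideal CT * Total Count) / Run Time * 100
Ideal output time = 1.0 * 218 = 218.0 min
Performance = 218.0 / 283 * 100 = 77.0%

77.0%


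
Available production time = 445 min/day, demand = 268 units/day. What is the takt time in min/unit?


Formula: Takt Time = Available Production Time / Customer Demand
Takt = 445 min/day / 268 units/day
Takt = 1.66 min/unit

1.66 min/unit


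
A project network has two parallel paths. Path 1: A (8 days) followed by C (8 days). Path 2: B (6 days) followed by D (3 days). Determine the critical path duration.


Path 1 = 8 + 8 = 16 days
Path 2 = 6 + 3 = 9 days
Duration = max(16, 9) = 16 days

16 days


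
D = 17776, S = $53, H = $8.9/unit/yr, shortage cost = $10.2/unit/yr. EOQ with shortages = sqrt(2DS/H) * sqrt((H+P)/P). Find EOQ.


Formula: EOQ* = sqrt(2DS/H) * sqrt((H+P)/P)
Base EOQ = sqrt(2*17776*53/8.9) = 460.12 units
Correction = sqrt((8.9+10.2)/10.2) = 1.36841
EOQ* = 460.12 * 1.36841 = 629.6 units

629.6 units


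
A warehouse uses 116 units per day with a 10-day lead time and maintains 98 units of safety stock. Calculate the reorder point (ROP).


Formula: ROP = (Daily Demand * Lead Time) + Safety Stock
Demand during lead time = 116 * 10 = 1160 units
ROP = 1160 + 98 = 1258 units

1258 units


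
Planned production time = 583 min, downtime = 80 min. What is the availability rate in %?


Formula: Availability = (Planned Time - Downtime) / Planned Time * 100
Uptime = 583 - 80 = 503 min
Availability = 503 / 583 * 100 = 86.3%

86.3%


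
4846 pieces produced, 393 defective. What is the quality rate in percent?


Formula: Quality Rate = Good Pieces / Total Pieces * 100
Good pieces = 4846 - 393 = 4453
QR = 4453 / 4846 * 100 = 91.9%

91.9%


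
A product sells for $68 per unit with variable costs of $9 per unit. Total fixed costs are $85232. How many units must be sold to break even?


Formula: BEQ = Fixed Costs / (Price - Variable Cost)
Contribution margin = $68 - $9 = $59/unit
BEQ = ceil($85232 / $59/unit) = ceil(1444.61) = 1445 units

1445 units


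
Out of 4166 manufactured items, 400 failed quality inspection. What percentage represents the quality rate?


Formula: Quality Rate = Good Pieces / Total Pieces * 100
Good pieces = 4166 - 400 = 3766
QR = 3766 / 4166 * 100 = 90.4%

90.4%


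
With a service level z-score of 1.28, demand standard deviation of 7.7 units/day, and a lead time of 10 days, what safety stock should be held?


Formula: SS = z * sigma_d * sqrt(LT)
sqrt(LT) = sqrt(10) = 3.1623
SS = 1.28 * 7.7 * 3.1623
SS = 31.2 units

31.2 units


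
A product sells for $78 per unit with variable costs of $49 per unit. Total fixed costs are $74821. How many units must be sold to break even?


Formula: BEQ = Fixed Costs / (Price - Variable Cost)
Contribution margin = $78 - $49 = $29/unit
BEQ = ceil($74821 / $29/unit) = ceil(2580.03) = 2581 units

2581 units


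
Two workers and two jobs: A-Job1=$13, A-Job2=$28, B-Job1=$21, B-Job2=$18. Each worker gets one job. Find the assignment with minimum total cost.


Option 1: A->1 + B->2 = $13 + $18 = $31
Option 2: A->2 + B->1 = $28 + $21 = $49
Min cost = min($31, $49) = $31

$31


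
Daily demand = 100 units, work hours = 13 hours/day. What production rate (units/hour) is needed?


Formula: Production Rate = Daily Demand / Available Hours
Rate = 100 units/day / 13 hours/day
Rate = 7.7 units/hour

7.7 units/hour


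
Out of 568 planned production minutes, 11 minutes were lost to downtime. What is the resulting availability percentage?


Formula: Availability = (Planned Time - Downtime) / Planned Time * 100
Uptime = 568 - 11 = 557 min
Availability = 557 / 568 * 100 = 98.1%

98.1%


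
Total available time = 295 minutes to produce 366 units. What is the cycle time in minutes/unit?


Formula: CT = Available Time / Number of Units
CT = 295 min / 366 units
CT = 0.81 min/unit

0.81 min/unit


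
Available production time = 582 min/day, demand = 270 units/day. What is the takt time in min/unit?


Formula: Takt Time = Available Production Time / Customer Demand
Takt = 582 min/day / 270 units/day
Takt = 2.16 min/unit

2.16 min/unit


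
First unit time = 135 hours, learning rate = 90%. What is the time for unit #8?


Formula: T_n = T_1 * (learning_rate)^(log2(n)) where learning_rate = rate/100
Doublings = log2(8) = 3
T_n = 135 * 0.9^3
T_n = 135 * 0.729 = 98.4 hours

98.4 hours


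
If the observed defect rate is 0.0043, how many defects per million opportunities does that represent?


DPMO = defect_rate * 1000000 = 0.0043 * 1000000

4300


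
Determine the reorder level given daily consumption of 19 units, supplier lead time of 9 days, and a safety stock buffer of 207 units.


Formula: ROP = (Daily Demand * Lead Time) + Safety Stock
Demand during lead time = 19 * 9 = 171 units
ROP = 171 + 207 = 378 units

378 units


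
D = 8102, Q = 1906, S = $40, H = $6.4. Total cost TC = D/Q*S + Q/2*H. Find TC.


TC = 8102/1906 * 40 + 1906/2 * 6.4

$6269.23


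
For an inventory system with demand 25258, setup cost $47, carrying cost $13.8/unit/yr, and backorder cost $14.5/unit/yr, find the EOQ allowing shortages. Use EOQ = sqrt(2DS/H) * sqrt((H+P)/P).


Formula: EOQ* = sqrt(2DS/H) * sqrt((H+P)/P)
Base EOQ = sqrt(2*25258*47/13.8) = 414.79 units
Correction = sqrt((13.8+14.5)/14.5) = 1.39704
EOQ* = 414.79 * 1.39704 = 579.5 units

579.5 units


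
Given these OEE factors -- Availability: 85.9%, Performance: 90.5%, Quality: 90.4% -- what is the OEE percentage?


Formula: OEE = Availability * Performance * Quality / 10000
A * P = 85.9% * 90.5% / 100 = 77.74%
OEE = 77.74% * 90.4% / 100 = 70.3%

70.3%


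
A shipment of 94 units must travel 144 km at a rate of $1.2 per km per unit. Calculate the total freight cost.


TC = dist * cost * units = 144 * 1.2 * 94 = $16243.20

$16243.20


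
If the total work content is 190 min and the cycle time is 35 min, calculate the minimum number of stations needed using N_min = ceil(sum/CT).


Formula: N_min = ceil(Sum of Task Times / Cycle Time)
N_min = ceil(190 min / 35 min) = ceil(5.4286)
N_min = 6 stations

6


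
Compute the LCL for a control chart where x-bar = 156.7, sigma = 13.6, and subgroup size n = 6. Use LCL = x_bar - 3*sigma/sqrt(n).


LCL = 156.7 - 3 * 13.6 / sqrt(6)

140.04


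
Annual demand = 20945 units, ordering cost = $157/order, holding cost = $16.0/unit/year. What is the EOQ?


Formula: EOQ = sqrt(2 * D * S / H)
Numerator: 2 * 20945 * 157 = 6576730
2DS/H = 6576730 / 16.0 = 411045.6
EOQ = sqrt(411045.6) = 641.1 units

641.1 units


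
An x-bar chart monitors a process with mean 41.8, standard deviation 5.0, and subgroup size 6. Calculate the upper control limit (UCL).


UCL = 41.8 + 3 * 5.0 / sqrt(6)

47.92


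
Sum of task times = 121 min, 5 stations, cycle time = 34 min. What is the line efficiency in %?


Formula: Efficiency = Sum of Task Times / (N_stations * CT) * 100
Total station capacity = 5 stations * 34 min = 170 min
Efficiency = 121 / 170 * 100 = 71.2%

71.2%


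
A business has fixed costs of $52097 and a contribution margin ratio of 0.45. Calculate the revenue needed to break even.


Formula: BER = Fixed Costs / Contribution Margin Ratio
BER = $52097 / 0.45
BER = $115771.11 (to the nearest cent)

$115771.11


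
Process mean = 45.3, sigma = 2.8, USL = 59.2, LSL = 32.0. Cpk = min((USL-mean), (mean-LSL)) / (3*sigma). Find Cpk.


Cpu = (59.2 - 45.3) / (3 * 2.8) = 1.65
Cpl = (45.3 - 32.0) / (3 * 2.8) = 1.58
Cpk = min(1.65, 1.58) = 1.58

1.58


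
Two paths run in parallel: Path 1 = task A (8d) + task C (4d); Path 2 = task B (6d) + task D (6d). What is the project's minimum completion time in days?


Path 1 = 8 + 4 = 12 days
Path 2 = 6 + 6 = 12 days
Duration = max(12, 12) = 12 days

12 days


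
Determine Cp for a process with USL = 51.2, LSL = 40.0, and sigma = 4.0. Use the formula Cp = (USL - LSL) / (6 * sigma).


Cp = (51.2 - 40.0) / (6 * 4.0)

0.47


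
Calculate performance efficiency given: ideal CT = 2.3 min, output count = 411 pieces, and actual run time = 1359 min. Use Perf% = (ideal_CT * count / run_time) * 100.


Formula: Performance = (Ideal CT * Total Count) / Run Time * 100
Ideal output time = 2.3 * 411 = 945.3 min
Performance = 945.3 / 1359 * 100 = 69.6%

69.6%


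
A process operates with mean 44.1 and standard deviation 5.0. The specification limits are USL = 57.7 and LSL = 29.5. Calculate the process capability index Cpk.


Cpu = (57.7 - 44.1) / (3 * 5.0) = 0.91
Cpl = (44.1 - 29.5) / (3 * 5.0) = 0.97
Cpk = min(0.91, 0.97) = 0.91

0.91


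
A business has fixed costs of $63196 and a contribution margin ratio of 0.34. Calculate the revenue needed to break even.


Formula: BER = Fixed Costs / Contribution Margin Ratio
BER = $63196 / 0.34
BER = $185870.59 (to the nearest cent)

$185870.59


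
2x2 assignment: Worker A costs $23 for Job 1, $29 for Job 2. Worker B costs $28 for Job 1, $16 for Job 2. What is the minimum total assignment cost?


Option 1: A->1 + B->2 = $23 + $16 = $39
Option 2: A->2 + B->1 = $29 + $28 = $57
Min cost = min($39, $57) = $39

$39


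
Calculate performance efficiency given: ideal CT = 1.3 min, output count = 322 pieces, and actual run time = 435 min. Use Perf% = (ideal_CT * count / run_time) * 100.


Formula: Performance = (Ideal CT * Total Count) / Run Time * 100
Ideal output time = 1.3 * 322 = 418.6 min
Performance = 418.6 / 435 * 100 = 96.2%

96.2%


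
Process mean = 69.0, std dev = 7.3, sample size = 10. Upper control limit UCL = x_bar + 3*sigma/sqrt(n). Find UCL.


UCL = 69.0 + 3 * 7.3 / sqrt(10)

75.93


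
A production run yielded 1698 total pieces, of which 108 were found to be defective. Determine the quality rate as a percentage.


Formula: Quality Rate = Good Pieces / Total Pieces * 100
Good pieces = 1698 - 108 = 1590
QR = 1590 / 1698 * 100 = 93.6%

93.6%


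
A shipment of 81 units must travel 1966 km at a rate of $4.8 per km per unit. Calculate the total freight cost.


TC = dist * cost * units = 1966 * 4.8 * 81 = $764380.80

$764380.80


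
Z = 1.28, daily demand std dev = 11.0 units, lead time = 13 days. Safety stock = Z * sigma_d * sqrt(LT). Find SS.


Formula: SS = z * sigma_d * sqrt(LT)
sqrt(LT) = sqrt(13) = 3.6056
SS = 1.28 * 11.0 * 3.6056
SS = 50.8 units

50.8 units


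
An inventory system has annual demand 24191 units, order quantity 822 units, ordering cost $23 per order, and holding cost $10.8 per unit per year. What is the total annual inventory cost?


TC = 24191/822 * 23 + 822/2 * 10.8

$5115.68


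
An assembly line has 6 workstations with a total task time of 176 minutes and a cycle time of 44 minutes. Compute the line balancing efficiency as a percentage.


Formula: Efficiency = Sum of Task Times / (N_stations * CT) * 100
Total station capacity = 6 stations * 44 min = 264 min
Efficiency = 176 / 264 * 100 = 66.7%

66.7%


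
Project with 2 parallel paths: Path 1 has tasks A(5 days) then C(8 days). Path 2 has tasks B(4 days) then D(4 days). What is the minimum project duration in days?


Path 1 = 5 + 8 = 13 days
Path 2 = 4 + 4 = 8 days
Duration = max(13, 8) = 13 days

13 days


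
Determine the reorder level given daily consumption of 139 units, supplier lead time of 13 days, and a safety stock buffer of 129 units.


Formula: ROP = (Daily Demand * Lead Time) + Safety Stock
Demand during lead time = 139 * 13 = 1807 units
ROP = 1807 + 129 = 1936 units

1936 units


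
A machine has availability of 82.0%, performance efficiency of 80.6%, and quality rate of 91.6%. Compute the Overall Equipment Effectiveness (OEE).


Formula: OEE = Availability * Performance * Quality / 10000
A * P = 82.0% * 80.6% / 100 = 66.09%
OEE = 66.09% * 91.6% / 100 = 60.5%

60.5%


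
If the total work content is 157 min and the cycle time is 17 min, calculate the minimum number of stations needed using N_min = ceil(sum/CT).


Formula: N_min = ceil(Sum of Task Times / Cycle Time)
N_min = ceil(157 min / 17 min) = ceil(9.2353)
N_min = 10 stations

10


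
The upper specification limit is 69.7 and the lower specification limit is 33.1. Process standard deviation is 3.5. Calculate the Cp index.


Cp = (69.7 - 33.1) / (6 * 3.5)

1.74


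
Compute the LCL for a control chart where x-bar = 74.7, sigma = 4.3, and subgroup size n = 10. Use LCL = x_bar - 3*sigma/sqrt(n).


LCL = 74.7 - 3 * 4.3 / sqrt(10)

70.62


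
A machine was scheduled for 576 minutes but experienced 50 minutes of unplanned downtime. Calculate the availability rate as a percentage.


Formula: Availability = (Planned Time - Downtime) / Planned Time * 100
Uptime = 576 - 50 = 526 min
Availability = 526 / 576 * 100 = 91.3%

91.3%


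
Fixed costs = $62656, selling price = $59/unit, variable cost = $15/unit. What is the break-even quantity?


Formula: BEQ = Fixed Costs / (Price - Variable Cost)
Contribution margin = $59 - $15 = $44/unit
BEQ = ceil($62656 / $44/unit) = ceil(1424.0) = 1424 units

1424 units


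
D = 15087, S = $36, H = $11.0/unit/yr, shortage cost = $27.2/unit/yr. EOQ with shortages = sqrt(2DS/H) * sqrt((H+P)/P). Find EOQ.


Formula: EOQ* = sqrt(2DS/H) * sqrt((H+P)/P)
Base EOQ = sqrt(2*15087*36/11.0) = 314.25 units
Correction = sqrt((11.0+27.2)/27.2) = 1.18508
EOQ* = 314.25 * 1.18508 = 372.4 units

372.4 units


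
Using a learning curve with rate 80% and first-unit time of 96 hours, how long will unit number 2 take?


Formula: T_n = T_1 * (learning_rate)^(log2(n)) where learning_rate = rate/100
Doublings = log2(2) = 1
T_n = 96 * 0.8^1
T_n = 96 * 0.8 = 76.8 hours

76.8 hours


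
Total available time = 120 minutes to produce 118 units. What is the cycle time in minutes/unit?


Formula: CT = Available Time / Number of Units
CT = 120 min / 118 units
CT = 1.02 min/unit

1.02 min/unit


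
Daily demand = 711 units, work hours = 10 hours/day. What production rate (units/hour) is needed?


Formula: Production Rate = Daily Demand / Available Hours
Rate = 711 units/day / 10 hours/day
Rate = 71.1 units/hour

71.1 units/hour


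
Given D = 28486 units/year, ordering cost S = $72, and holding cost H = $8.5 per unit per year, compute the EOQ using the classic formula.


Formula: EOQ = sqrt(2 * D * S / H)
Numerator: 2 * 28486 * 72 = 4101984
2DS/H = 4101984 / 8.5 = 482586.4
EOQ = sqrt(482586.4) = 694.7 units

694.7 units


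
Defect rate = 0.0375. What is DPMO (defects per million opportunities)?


DPMO = defect_rate * 1000000 = 0.0375 * 1000000

37500


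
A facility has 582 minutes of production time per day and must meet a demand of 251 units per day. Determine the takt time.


Formula: Takt Time = Available Production Time / Customer Demand
Takt = 582 min/day / 251 units/day
Takt = 2.32 min/unit

2.32 min/unit


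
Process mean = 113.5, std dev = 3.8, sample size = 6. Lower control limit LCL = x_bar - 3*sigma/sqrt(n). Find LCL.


LCL = 113.5 - 3 * 3.8 / sqrt(6)

108.85


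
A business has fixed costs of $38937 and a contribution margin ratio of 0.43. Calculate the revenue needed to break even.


Formula: BER = Fixed Costs / Contribution Margin Ratio
BER = $38937 / 0.43
BER = $90551.16 (to the nearest cent)

$90551.16


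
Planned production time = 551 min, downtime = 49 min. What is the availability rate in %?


Formula: Availability = (Planned Time - Downtime) / Planned Time * 100
Uptime = 551 - 49 = 502 min
Availability = 502 / 551 * 100 = 91.1%

91.1%


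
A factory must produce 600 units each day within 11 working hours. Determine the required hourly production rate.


Formula: Production Rate = Daily Demand / Available Hours
Rate = 600 units/day / 11 hours/day
Rate = 54.5 units/hour

54.5 units/hour


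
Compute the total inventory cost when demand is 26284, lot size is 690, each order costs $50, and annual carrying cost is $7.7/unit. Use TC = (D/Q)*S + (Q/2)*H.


TC = 26284/690 * 50 + 690/2 * 7.7

$4561.14


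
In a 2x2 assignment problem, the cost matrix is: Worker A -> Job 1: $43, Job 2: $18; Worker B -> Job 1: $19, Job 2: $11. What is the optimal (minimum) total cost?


Option 1: A->1 + B->2 = $43 + $11 = $54
Option 2: A->2 + B->1 = $18 + $19 = $37
Min cost = min($54, $37) = $37

$37
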